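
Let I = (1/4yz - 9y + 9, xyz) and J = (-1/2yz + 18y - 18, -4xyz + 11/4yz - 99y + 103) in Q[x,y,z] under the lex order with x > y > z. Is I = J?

Two ideals are equal iff their reduced Gröbner bases coincide (the reduced basis is unique for a fixed ordering).
Buchberger on the first generating set:
f_1 = 1/4yz - 9y + 9, LT = yz.
f_2 = xyz, LT = xyz.

S(f_1,f_2): lcm = xyz. S = -36xy + 36x.
  leading term xy: no divisor's leading term divides it; move -36xy to the remainder.
  leading term x: no divisor's leading term divides it; move 36x to the remainder.
  remainder -36xy + 36x ≠ 0; add g_3 = -36xy + 36x to the basis.

S(f_1,g_3): lcm = xyz. S = -36xy + xz + 36x.
  leading term xy: subtract (1)·g_3 from -36xy + xz + 36x → xz
  leading term xz: no divisor's leading term divides it; move xz to the remainder.
  remainder xz ≠ 0; add g_4 = xz to the basis.

S(f_2,g_3): lcm = xyz. S = xz.
  leading term xz: subtract (1)·g_4 from xz → 0
  remainder 0.

S(f_1,g_4): lcm = xyz. S = -36xy + 36x.
  leading term xy: subtract (1)·g_3 from -36xy + 36x → 0
  remainder 0.

S(f_2,g_4): lcm = xyz. S = 0.
  remainder 0.

S(g_3,g_4): lcm = xyz. S = -xz.
  leading term xz: subtract (-1)·g_4 from -xz → 0
  remainder 0.

Every S-polynomial of the final basis reduces to 0, so we have a Gröbner basis.
Inter-reduce: drop elements whose leading term is divisible by another's, tail-reduce, and make monic.
Reduced Gröbner basis: {xy - x, xz, yz - 36y + 36}.

Buchberger on the second generating set:
h_1 = -1/2yz + 18y - 18, LT = yz.
h_2 = -4xyz + 11/4yz - 99y + 103, LT = xyz.

S(h_1,h_2): lcm = xyz. S = -36xy + 36x + 11/16yz - 99/4y + 103/4.
  leading term xy: no divisor's leading term divides it; move -36xy to the remainder.
  leading term x: no divisor's leading term divides it; move 36x to the remainder.
  leading term yz: subtract (-11/8)·h_1 from 11/16yz - 99/4y + 103/4 → 1
  leading term 1: no divisor's leading term divides it; move 1 to the remainder.
  remainder -36xy + 36x + 1 ≠ 0; add k_3 = -36xy + 36x + 1 to the basis.

S(h_1,k_3): lcm = xyz. S = -36xy + xz + 36x + 1/36z.
  leading term xy: subtract (1)·k_3 from -36xy + xz + 36x + 1/36z → xz + 1/36z - 1
  leading term xz: no divisor's leading term divides it; move xz to the remainder.
  leading term z: no divisor's leading term divides it; move 1/36z to the remainder.
  leading term 1: no divisor's leading term divides it; move -1 to the remainder.
  remainder xz + 1/36z - 1 ≠ 0; add k_4 = xz + 1/36z - 1 to the basis.

S(h_2,k_3): lcm = xyz. S = xz - 11/16yz + 99/4y + 1/36z - 103/4.
  leading term xz: subtract (1)·k_4 from xz - 11/16yz + 99/4y + 1/36z - 103/4 → -11/16yz + 99/4y - 99/4
  leading term yz: subtract (11/8)·h_1 from -11/16yz + 99/4y - 99/4 → 0
  remainder 0.

S(h_1,k_4): lcm = xyz. S = -36xy + 36x - 1/36yz + y.
  leading term xy: subtract (1)·k_3 from -36xy + 36x - 1/36yz + y → -1/36yz + y - 1
  leading term yz: subtract (1/18)·h_1 from -1/36yz + y - 1 → 0
  remainder 0.

S(h_2,k_4): lcm = xyz. S = -103/144yz + 103/4y - 103/4.
  leading term yz: subtract (103/72)·h_1 from -103/144yz + 103/4y - 103/4 → 0
  remainder 0.

S(k_3,k_4): lcm = xyz. S = -xz - 1/36yz + y - 1/36z.
  leading term xz: subtract (-1)·k_4 from -xz - 1/36yz + y - 1/36z → -1/36yz + y - 1
  leading term yz: subtract (1/18)·h_1 from -1/36yz + y - 1 → 0
  remainder 0.

Every S-polynomial of the final basis reduces to 0, so we have a Gröbner basis.
Inter-reduce: drop elements whose leading term is divisible by another's, tail-reduce, and make monic.
Reduced Gröbner basis: {xy - x - 1/36, xz + 1/36z - 1, yz - 36y + 36}.

Since the reduced bases disagree, the two ideals are not the same.

No, the ideals differ.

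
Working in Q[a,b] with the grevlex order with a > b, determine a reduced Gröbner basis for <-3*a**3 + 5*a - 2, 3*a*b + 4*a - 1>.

G = {a**2 + 2*b + 1, a*b + 4/3*a - 1/3, b**2 + 1/6*a + 11/6*b + 2/3}

f_1 = -3*a**3 + 5*a - 2, LT = a**3.
f_2 = 3*a*b + 4*a - 1, LT = a*b.

S(f_1,f_2): lcm = a**3*b. S = -4/3*a**3 + 1/3*a**2 - 5/3*a*b + 2/3*b.
  reduce S modulo (f_1, f_2):
  remainder 1/3*a**2 + 2/3*b + 1/3 ≠ 0; add g_3 = 1/3*a**2 + 2/3*b + 1/3 to the basis.

S(f_2,g_3): lcm = a**2*b. S = 4/3*a**2 - 2*b**2 - 1/3*a - b.
  reduce S modulo (f_1, f_2, g_3):
  remainder -2*b**2 - 1/3*a - 11/3*b - 4/3 ≠ 0; add g_4 = -2*b**2 - 1/3*a - 11/3*b - 4/3 to the basis.

The other S-polynomials (S(f_1,g_3), S(f_1,g_4), S(f_2,g_4), S(g_3,g_4)) all reduce to 0 modulo the current basis, so we have a Gröbner basis.
Inter-reduce: drop elements whose leading term is divisible by another's, tail-reduce, and make monic.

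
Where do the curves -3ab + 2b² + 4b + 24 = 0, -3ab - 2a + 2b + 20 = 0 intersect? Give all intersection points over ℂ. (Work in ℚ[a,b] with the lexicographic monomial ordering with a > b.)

{(-4, -2), (16/9 + 2*sqrt(143)*I/9, 1/6 - sqrt(143)*I/6), (16/9 - 2*sqrt(143)*I/9, 1/6 + sqrt(143)*I/6)}

Compute a lex Gröbner basis by Buchberger's algorithm.
f_1 = -3ab + 2b² + 4b + 24, LT = ab.
f_2 = -3ab - 2a + 2b + 20, LT = ab.

S(f_1,f_2): lcm = ab. S = -⅔a - ⅔b² - ⅔b - 4/3.
  leading term a: no divisor's leading term divides it; move -⅔a to the remainder.
  leading term b²: no divisor's leading term divides it; move -⅔b² to the remainder.
  leading term b: no divisor's leading term divides it; move -⅔b to the remainder.
  leading term 1: no divisor's leading term divides it; move -4/3 to the remainder.
  remainder -⅔a - ⅔b² - ⅔b - 4/3 ≠ 0; add h_3 = -⅔a - ⅔b² - ⅔b - 4/3 to the basis.

S(f_1,h_3): lcm = ab. S = -b³ - 5/3b² - 10/3b - 8.
  leading term b³: no divisor's leading term divides it; move -b³ to the remainder.
  leading term b²: no divisor's leading term divides it; move -5/3b² to the remainder.
  leading term b: no divisor's leading term divides it; move -10/3b to the remainder.
  leading term 1: no divisor's leading term divides it; move -8 to the remainder.
  remainder -b³ - 5/3b² - 10/3b - 8 ≠ 0; add h_4 = -b³ - 5/3b² - 10/3b - 8 to the basis.

The other S-polynomials (S(f_2,h_3), S(f_1,h_4), S(f_2,h_4), S(h_3,h_4)) all reduce to 0 modulo the current basis, so we have a Gröbner basis.
Inter-reduce: drop elements whose leading term is divisible by another's, tail-reduce, and make monic.
Reduced Gröbner basis: {a + b² + b + 2, b³ + 5/3b² + 10/3b + 8}.

The lex basis is triangular: the last element involves only b. Solving b³ + 5/3b² + 10/3b + 8 = 0 gives b ∈ {-2, 1/6 - sqrt(143)*I/6, 1/6 + sqrt(143)*I/6}; substituting each value into the earlier elements determines the remaining variables.
  b = -2: the earlier basis element becomes a + 4 = 0, giving a = -4 — point (-4, -2).
  b = 1/6 - sqrt(143)*I/6: the earlier basis element becomes a - 16/9 - 2*sqrt(143)*I/9 = 0, giving a = 16/9 + 2*sqrt(143)*I/9 — point (16/9 + 2*sqrt(143)*I/9, 1/6 - sqrt(143)*I/6).
  b = 1/6 + sqrt(143)*I/6: the earlier basis element becomes a - 16/9 + 2*sqrt(143)*I/9 = 0, giving a = 16/9 - 2*sqrt(143)*I/9 — point (16/9 - 2*sqrt(143)*I/9, 1/6 + sqrt(143)*I/6).
Substituting each solution back into the original system confirms all equations vanish.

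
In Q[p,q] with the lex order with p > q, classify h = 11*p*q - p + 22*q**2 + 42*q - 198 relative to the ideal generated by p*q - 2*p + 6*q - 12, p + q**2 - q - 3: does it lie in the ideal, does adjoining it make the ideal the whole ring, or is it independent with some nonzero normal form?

Adjoining 11*p*q - p + 22*q**2 + 42*q - 198 makes the ideal the whole ring: the system is inconsistent.

First compute the reduced Gröbner basis of I by Buchberger's algorithm.
f_1 = p*q - 2*p + 6*q - 12, LT = p*q.
f_2 = p + q**2 - q - 3, LT = p.

S(f_1,f_2): lcm = p*q. S = -2*p - q**3 + q**2 + 9*q - 12.
  leading term p: subtract (-2)·f_2 from -2*p - q**3 + q**2 + 9*q - 12 → -q**3 + 3*q**2 + 7*q - 18
  leading term q**3: no divisor's leading term divides it; move -q**3 to the remainder.
  leading term q**2: no divisor's leading term divides it; move 3*q**2 to the remainder.
  leading term q: no divisor's leading term divides it; move 7*q to the remainder.
  leading term 1: no divisor's leading term divides it; move -18 to the remainder.
  remainder -q**3 + 3*q**2 + 7*q - 18 ≠ 0; add k_3 = -q**3 + 3*q**2 + 7*q - 18 to the basis.

The other S-polynomials (S(f_1,k_3), S(f_2,k_3)) all reduce to 0 modulo the current basis, so we have a Gröbner basis.
Inter-reduce: drop elements whose leading term is divisible by another's, tail-reduce, and make monic.
Reduced Gröbner basis: {p + q**2 - q - 3, q**3 - 3*q**2 - 7*q + 18}.
Label its elements g_1 = p + q**2 - q - 3, g_2 = q**3 - 3*q**2 - 7*q + 18.

Reduce h = 11*p*q - p + 22*q**2 + 42*q - 198 modulo G:
  leading term p*q: subtract (11*q)·g_1 from 11*p*q - p + 22*q**2 + 42*q - 198 → -p - 11*q**3 + 33*q**2 + 75*q - 198
  leading term p: subtract (-1)·g_1 from -p - 11*q**3 + 33*q**2 + 75*q - 198 → -11*q**3 + 34*q**2 + 74*q - 201
  leading term q**3: subtract (-11)·g_2 from -11*q**3 + 34*q**2 + 74*q - 201 → q**2 - 3*q - 3
  leading term q**2: no divisor's leading term divides it; move q**2 to the remainder.
  leading term q: no divisor's leading term divides it; move -3*q to the remainder.
  leading term 1: no divisor's leading term divides it; move -3 to the remainder.
  normal form = q**2 - 3*q - 3.
The normal form is nonzero, so h ∉ I. Since h minus its normal form lies in I, I + (h) = I + (r) where r = q**2 - 3*q - 3; decide whether this ideal is the whole ring.
Run Buchberger on G together with r (pairs among the g_i already reduce to 0 since G is a Gröbner basis):
g_1 = p + q**2 - q - 3, LT = p.
g_2 = q**3 - 3*q**2 - 7*q + 18, LT = q**3.
r = q**2 - 3*q - 3, LT = q**2.

S(g_2,r): lcm = q**3. S = -4*q + 18.
  leading term q: no divisor's leading term divides it; move -4*q to the remainder.
  leading term 1: no divisor's leading term divides it; move 18 to the remainder.
  remainder -4*q + 18 ≠ 0; add m_4 = -4*q + 18 to the basis.

S(g_2,m_4): lcm = q**3. S = 3/2*q**2 - 7*q + 18.
  leading term q**2: subtract (3/2)·r from 3/2*q**2 - 7*q + 18 → -5/2*q + 45/2
  leading term q: subtract (5/8)·m_4 from -5/2*q + 45/2 → 45/4
  leading term 1: no divisor's leading term divides it; move 45/4 to the remainder.
  remainder 45/4 ≠ 0; add m_5 = 45/4 to the basis.

The other S-polynomials (S(g_1,g_2), S(g_1,r), S(g_1,m_4), S(r,m_4), S(g_1,m_5), S(g_2,m_5), S(r,m_5), S(m_4,m_5)) all reduce to 0 modulo the current basis, so we have a Gröbner basis.
Inter-reduce: drop elements whose leading term is divisible by another's, tail-reduce, and make monic.
Reduced Gröbner basis: {1}.
The reduced Gröbner basis of I + (h) is {1}: the ideal is the whole ring, so the enlarged system has no common solution — adjoining h is inconsistent.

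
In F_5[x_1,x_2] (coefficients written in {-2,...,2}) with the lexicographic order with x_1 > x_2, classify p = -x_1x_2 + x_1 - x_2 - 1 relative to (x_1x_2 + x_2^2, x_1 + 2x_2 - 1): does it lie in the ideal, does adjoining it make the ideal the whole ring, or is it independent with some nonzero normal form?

-x_1x_2 + x_1 - x_2 - 1 is independent of I; its normal form modulo I is -2x_2.

First compute the reduced Gröbner basis of I by Buchberger's algorithm.
f_1 = x_1x_2 + x_2^2, LT = x_1x_2.
f_2 = x_1 + 2x_2 - 1, LT = x_1.

S(f_1,f_2): lcm = x_1x_2. S = -x_2^2 + x_2.
  reduce S modulo (f_1, f_2):
  remainder -x_2^2 + x_2 ≠ 0; add h_3 = -x_2^2 + x_2 to the basis.

The other S-polynomials (S(f_1,h_3), S(f_2,h_3)) all reduce to 0 modulo the current basis, so we have a Gröbner basis.
Inter-reduce: drop elements whose leading term is divisible by another's, tail-reduce, and make monic.
Reduced Gröbner basis: {x_1 + 2x_2 - 1, x_2^2 - x_2}.
Label its elements g_1 = x_1 + 2x_2 - 1, g_2 = x_2^2 - x_2.

Reduce p = -x_1x_2 + x_1 - x_2 - 1 modulo G:
  leading term x_1x_2: subtract (-x_2)·g_1 from -x_1x_2 + x_1 - x_2 - 1 → x_1 + 2x_2^2 - 2x_2 - 1
  leading term x_1: subtract (1)·g_1 from x_1 + 2x_2^2 - 2x_2 - 1 → 2x_2^2 + x_2
  leading term x_2^2: subtract (2)·g_2 from 2x_2^2 + x_2 → -2x_2
  leading term x_2: no divisor's leading term divides it; move -2x_2 to the remainder.
  normal form = -2x_2.
The normal form is nonzero, so p ∉ I. Since p minus its normal form lies in I, I + (p) = I + (r) where r = -2x_2; decide whether this ideal is the whole ring.
Run Buchberger on G together with r (pairs among the g_i already reduce to 0 since G is a Gröbner basis):
g_1 = x_1 + 2x_2 - 1, LT = x_1.
g_2 = x_2^2 - x_2, LT = x_2^2.
r = -2x_2, LT = x_2.

The S-polynomials (S(g_1,g_2), S(g_1,r), S(g_2,r)) all reduce to 0 modulo the current basis, so we have a Gröbner basis.
Inter-reduce: drop elements whose leading term is divisible by another's, tail-reduce, and make monic.
Reduced Gröbner basis: {x_1 - 1, x_2}.
The reduced Gröbner basis of I + (p) is {x_1 - 1, x_2} ≠ {1}, a proper ideal, so the enlarged system stays consistent: p is independent of I, with normal form -2x_2.

The remainder on division by a Gröbner basis is unique — it is the normal form.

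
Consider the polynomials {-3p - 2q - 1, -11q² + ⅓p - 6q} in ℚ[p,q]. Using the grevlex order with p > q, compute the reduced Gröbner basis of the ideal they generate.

f_1 = -3p - 2q - 1, LT = p.
f_2 = -11q² + ⅓p - 6q, LT = q².

The S-polynomials (S(f_1,f_2)) all reduce to 0 modulo the current basis, so we have a Gröbner basis.

G = {q² + 56/99q + 1/99, p + ⅔q + ⅓}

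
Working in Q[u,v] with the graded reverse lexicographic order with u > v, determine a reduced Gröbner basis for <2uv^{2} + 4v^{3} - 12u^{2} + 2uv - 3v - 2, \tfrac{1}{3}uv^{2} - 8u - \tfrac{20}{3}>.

The reduced Gröbner basis is the canonical form of the ideal for this ordering.

f_1 = 2uv^{2} + 4v^{3} - 12u^{2} + 2uv - 3v - 2, LT = uv^{2}.
f_2 = \tfrac{1}{3}uv^{2} - 8u - \tfrac{20}{3}, LT = uv^{2}.

S(f_1,f_2): lcm = uv^{2}. S = 2v^{3} - 6u^{2} + uv + 24u - \tfrac{3}{2}v + 19.
  leading term v^{3}: no divisor's leading term divides it; move 2v^{3} to the remainder.
  leading term u^{2}: no divisor's leading term divides it; move -6u^{2} to the remainder.
  leading term uv: no divisor's leading term divides it; move uv to the remainder.
  leading term u: no divisor's leading term divides it; move 24u to the remainder.
  leading term v: no divisor's leading term divides it; move -\tfrac{3}{2}v to the remainder.
  leading term 1: no divisor's leading term divides it; move 19 to the remainder.
  remainder 2v^{3} - 6u^{2} + uv + 24u - \tfrac{3}{2}v + 19 ≠ 0; add g_3 = 2v^{3} - 6u^{2} + uv + 24u - \tfrac{3}{2}v + 19 to the basis.

S(f_1,g_3): lcm = uv^{3}. S = 2v^{4} + 3u^{3} - \tfrac{13}{2}u^{2}v + uv^{2} - 12u^{2} + \tfrac{3}{4}uv - \tfrac{3}{2}v^{2} - \tfrac{19}{2}u - v.
  leading term v^{4}: subtract (v)·g_3 from 2v^{4} + 3u^{3} - \tfrac{13}{2}u^{2}v + uv^{2} - 12u^{2} + \tfrac{3}{4}uv - \tfrac{3}{2}v^{2} - \tfrac{19}{2}u - v → 3u^{3} - \tfrac{1}{2}u^{2}v - 12u^{2} - \tfrac{93}{4}uv - \tfrac{19}{2}u - 20v
  leading term u^{3}: no divisor's leading term divides it; move 3u^{3} to the remainder.
  leading term u^{2}v: no divisor's leading term divides it; move -\tfrac{1}{2}u^{2}v to the remainder.
  leading term u^{2}: no divisor's leading term divides it; move -12u^{2} to the remainder.
  leading term uv: no divisor's leading term divides it; move -\tfrac{93}{4}uv to the remainder.
  leading term u: no divisor's leading term divides it; move -\tfrac{19}{2}u to the remainder.
  leading term v: no divisor's leading term divides it; move -20v to the remainder.
  remainder 3u^{3} - \tfrac{1}{2}u^{2}v - 12u^{2} - \tfrac{93}{4}uv - \tfrac{19}{2}u - 20v ≠ 0; add g_4 = 3u^{3} - \tfrac{1}{2}u^{2}v - 12u^{2} - \tfrac{93}{4}uv - \tfrac{19}{2}u - 20v to the basis.

The other S-polynomials (S(f_2,g_3), S(f_1,g_4), S(f_2,g_4), S(g_3,g_4)) all reduce to 0 modulo the current basis, so we have a Gröbner basis.
Inter-reduce: drop elements whose leading term is divisible by another's, tail-reduce, and make monic.

G = {u^{3} - \tfrac{1}{6}u^{2}v - 4u^{2} - \tfrac{31}{4}uv - \tfrac{19}{6}u - \tfrac{20}{3}v, uv^{2} - 24u - 20, v^{3} - 3u^{2} + \tfrac{1}{2}uv + 12u - \tfrac{3}{4}v + \tfrac{19}{2}}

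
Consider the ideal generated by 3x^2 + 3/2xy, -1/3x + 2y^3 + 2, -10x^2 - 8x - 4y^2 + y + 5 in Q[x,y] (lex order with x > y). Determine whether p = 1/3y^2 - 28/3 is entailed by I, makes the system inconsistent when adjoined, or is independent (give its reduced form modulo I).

Adjoining 1/3y^2 - 28/3 makes the ideal the whole ring: the system is inconsistent.

First compute the reduced Gröbner basis of I by Buchberger's algorithm.
f_1 = 3x^2 + 3/2xy, LT = x^2.
f_2 = -1/3x + 2y^3 + 2, LT = x.
f_3 = -10x^2 - 8x - 4y^2 + y + 5, LT = x^2.

S(f_1,f_2): lcm = x^2. S = 6xy^3 + 1/2xy + 6x.
  reduce S modulo (f_1, f_2, f_3):
  remainder 36y^6 + 3y^4 + 72y^3 + 3y + 36 ≠ 0; add h_4 = 36y^6 + 3y^4 + 72y^3 + 3y + 36 to the basis.

S(f_1,f_3): lcm = x^2. S = 1/2xy - 4/5x - 2/5y^2 + 1/10y + 1/2.
  reduce S modulo (f_1, f_2, f_3, h_4):
  remainder 3y^4 - 24/5y^3 - 2/5y^2 + 31/10y - 43/10 ≠ 0; add h_5 = 3y^4 - 24/5y^3 - 2/5y^2 + 31/10y - 43/10 to the basis.

S(h_4,h_5): lcm = y^6. S = 8/5y^5 + 13/60y^4 + 29/30y^3 + 43/30y^2 + 1/12y + 1.
  reduce S modulo (f_1, f_2, f_3, h_4, h_5):
  remainder 4217/750y^3 + 169/1125y^2 - 4433/9000y + 44819/9000 ≠ 0; add h_6 = 4217/750y^3 + 169/1125y^2 - 4433/9000y + 44819/9000 to the basis.

S(h_4,h_6): lcm = y^6. S = -338/12651y^5 + 4325/25302y^4 + 56389/50604y^3 + 1/12y + 1.
  reduce S modulo (f_1, f_2, f_3, h_4, h_5, h_6):
  remainder 9164417/960286806y^2 + 213948575/7682294448y + 140633239/7682294448 ≠ 0; add h_7 = 9164417/960286806y^2 + 213948575/7682294448y + 140633239/7682294448 to the basis.

S(h_5,h_6): lcm = y^4. S = -102898/63255y^3 - 3857/84340y^2 + 12453/84340y - 43/30.
  reduce S modulo (f_1, f_2, f_3, h_4, h_5, h_6, h_7):
  remainder 14560420875/1236683087648y + 14560420875/1236683087648 ≠ 0; add h_8 = 14560420875/1236683087648y + 14560420875/1236683087648 to the basis.

The other S-polynomials (S(f_2,f_3), S(f_1,h_4), S(f_2,h_4), S(f_3,h_4), S(f_1,h_5), S(f_2,h_5), S(f_3,h_5), S(f_1,h_6), S(f_2,h_6), S(f_3,h_6), S(f_1,h_7), S(f_2,h_7), S(f_3,h_7), S(h_4,h_7), S(h_5,h_7), S(h_6,h_7), S(f_1,h_8), S(f_2,h_8), S(f_3,h_8), S(h_4,h_8), S(h_5,h_8), S(h_6,h_8), S(h_7,h_8)) all reduce to 0 modulo the current basis, so we have a Gröbner basis.
Inter-reduce: drop elements whose leading term is divisible by another's, tail-reduce, and make monic.
Reduced Gröbner basis: {x, y + 1}.
Label its elements g_1 = x, g_2 = y + 1.

Reduce p = 1/3y^2 - 28/3 modulo G:
  leading term y^2: subtract (1/3y)·g_2 from 1/3y^2 - 28/3 → -1/3y - 28/3
  leading term y: subtract (-1/3)·g_2 from -1/3y - 28/3 → -9
  leading term 1: no divisor's leading term divides it; move -9 to the remainder.
  normal form = -9.
The normal form is nonzero, so p ∉ I. Since p minus its normal form lies in I, I + (p) = I + (r) where r = -9; decide whether this ideal is the whole ring.
Here r = -9 is a nonzero constant, hence a unit: 1 ∈ I + (p), the Gröbner basis of I + (p) is {1}, and the enlarged system has no common solution — adjoining p is inconsistent.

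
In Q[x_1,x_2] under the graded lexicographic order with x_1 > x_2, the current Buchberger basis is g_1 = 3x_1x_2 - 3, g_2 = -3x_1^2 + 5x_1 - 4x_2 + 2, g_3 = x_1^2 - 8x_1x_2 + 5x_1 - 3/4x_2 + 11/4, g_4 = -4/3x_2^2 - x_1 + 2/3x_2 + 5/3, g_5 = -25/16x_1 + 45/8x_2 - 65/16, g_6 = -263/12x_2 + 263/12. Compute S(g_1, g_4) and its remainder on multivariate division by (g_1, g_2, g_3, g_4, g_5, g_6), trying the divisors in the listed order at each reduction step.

S(g_1, g_4) = -3/4x_1^2 + 1/2x_1x_2 + 5/4x_1 - x_2; remainder on division = 0.

lcm(LM(g_1), LM(g_4)) = x_1x_2^2.
S = (lcm/LT(g_1))·g_1 − (lcm/LT(g_4))·g_4 = -3/4x_1^2 + 1/2x_1x_2 + 5/4x_1 - x_2.
Reduce S modulo (g_1, g_2, g_3, g_4, g_5, g_6) in that order:
  leading term x_1^2: subtract (1/4)·g_2 from -3/4x_1^2 + 1/2x_1x_2 + 5/4x_1 - x_2 → 1/2x_1x_2 - 1/2
  leading term x_1x_2: subtract (1/6)·g_1 from 1/2x_1x_2 - 1/2 → 0
The remainder is 0, so this S-polynomial contributes no new basis element.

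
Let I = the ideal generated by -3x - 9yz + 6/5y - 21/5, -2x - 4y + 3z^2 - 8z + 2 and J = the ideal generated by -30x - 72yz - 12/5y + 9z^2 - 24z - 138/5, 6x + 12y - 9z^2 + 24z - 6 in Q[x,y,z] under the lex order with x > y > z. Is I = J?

For a fixed monomial order, each ideal has a unique reduced Gröbner basis; comparing bases decides equality.
Buchberger on the first generating set:
f_1 = -3x - 9yz + 6/5y - 21/5, LT = x.
f_2 = -2x - 4y + 3z^2 - 8z + 2, LT = x.

S(f_1,f_2): lcm = x. S = 3yz - 12/5y + 3/2z^2 - 4z + 12/5.
  leading term yz: no divisor's leading term divides it; move 3yz to the remainder.
  leading term y: no divisor's leading term divides it; move -12/5y to the remainder.
  leading term z^2: no divisor's leading term divides it; move 3/2z^2 to the remainder.
  leading term z: no divisor's leading term divides it; move -4z to the remainder.
  leading term 1: no divisor's leading term divides it; move 12/5 to the remainder.
  remainder 3yz - 12/5y + 3/2z^2 - 4z + 12/5 ≠ 0; add g_3 = 3yz - 12/5y + 3/2z^2 - 4z + 12/5 to the basis.

The other S-polynomials (S(f_1,g_3), S(f_2,g_3)) all reduce to 0 modulo the current basis, so we have a Gröbner basis.
Inter-reduce: drop elements whose leading term is divisible by another's, tail-reduce, and make monic.
Reduced Gröbner basis: {x + 2y - 3/2z^2 + 4z - 1, yz - 4/5y + 1/2z^2 - 4/3z + 4/5}.

Buchberger on the second generating set:
h_1 = -30x - 72yz - 12/5y + 9z^2 - 24z - 138/5, LT = x.
h_2 = 6x + 12y - 9z^2 + 24z - 6, LT = x.

S(h_1,h_2): lcm = x. S = 12/5yz - 48/25y + 6/5z^2 - 16/5z + 48/25.
  leading term yz: no divisor's leading term divides it; move 12/5yz to the remainder.
  leading term y: no divisor's leading term divides it; move -48/25y to the remainder.
  leading term z^2: no divisor's leading term divides it; move 6/5z^2 to the remainder.
  leading term z: no divisor's leading term divides it; move -16/5z to the remainder.
  leading term 1: no divisor's leading term divides it; move 48/25 to the remainder.
  remainder 12/5yz - 48/25y + 6/5z^2 - 16/5z + 48/25 ≠ 0; add k_3 = 12/5yz - 48/25y + 6/5z^2 - 16/5z + 48/25 to the basis.

The other S-polynomials (S(h_1,k_3), S(h_2,k_3)) all reduce to 0 modulo the current basis, so we have a Gröbner basis.
Inter-reduce: drop elements whose leading term is divisible by another's, tail-reduce, and make monic.
Reduced Gröbner basis: {x + 2y - 3/2z^2 + 4z - 1, yz - 4/5y + 1/2z^2 - 4/3z + 4/5}.

The two bases agree; hence the ideals are identical.

Yes, the ideals are equal.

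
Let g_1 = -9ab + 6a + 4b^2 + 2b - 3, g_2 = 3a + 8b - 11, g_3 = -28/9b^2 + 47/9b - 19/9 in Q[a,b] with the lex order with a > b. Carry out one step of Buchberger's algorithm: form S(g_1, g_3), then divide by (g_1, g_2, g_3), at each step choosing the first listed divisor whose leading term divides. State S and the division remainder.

lcm(LM(g_1), LM(g_3)) = ab^2.
S = (lcm/LT(g_1))·g_1 − (lcm/LT(g_3))·g_3 = 85/84ab - 19/28a - 4/9b^3 - 2/9b^2 + 1/3b.
Reduce S modulo (g_1, g_2, g_3) in that order:
  leading term ab: subtract (-85/756)·g_1 from 85/84ab - 19/28a - 4/9b^3 - 2/9b^2 + 1/3b → -1/252a - 4/9b^3 + 43/189b^2 + 211/378b - 85/252
  leading term a: subtract (-1/756)·g_2 from -1/252a - 4/9b^3 + 43/189b^2 + 211/378b - 85/252 → -4/9b^3 + 43/189b^2 + 215/378b - 19/54
  leading term b^3: subtract (1/7b)·g_3 from -4/9b^3 + 43/189b^2 + 215/378b - 19/54 → -14/27b^2 + 47/54b - 19/54
  leading term b^2: subtract (1/6)·g_3 from -14/27b^2 + 47/54b - 19/54 → 0
The remainder is 0, so this S-polynomial contributes no new basis element.

S(g_1, g_3) = 85/84ab - 19/28a - 4/9b^3 - 2/9b^2 + 1/3b; remainder on division = 0.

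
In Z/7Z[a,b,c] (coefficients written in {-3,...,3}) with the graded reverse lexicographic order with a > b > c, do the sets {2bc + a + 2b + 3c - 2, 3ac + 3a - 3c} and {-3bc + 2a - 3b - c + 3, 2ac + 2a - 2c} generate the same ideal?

Yes, the ideals are equal.

For a fixed monomial order, each ideal has a unique reduced Gröbner basis; comparing bases decides equality.
Buchberger on the first generating set:
f_1 = 2bc + a + 2b + 3c - 2, LT = bc.
f_2 = 3ac + 3a - 3c, LT = ac.

S(f_1,f_2): lcm = abc. S = -3a^{2} - 2ac + bc - a.
  reduce S modulo (f_1, f_2):
  remainder -3a^{2} - 3a - b + 1 ≠ 0; add g_3 = -3a^{2} - 3a - b + 1 to the basis.

The other S-polynomials (S(f_1,g_3), S(f_2,g_3)) all reduce to 0 modulo the current basis, so we have a Gröbner basis.
Inter-reduce: drop elements whose leading term is divisible by another's, tail-reduce, and make monic.
Reduced Gröbner basis: {a^{2} + a - 2b + 2, ac + a - c, bc - 3a + b - 2c - 1}.

Buchberger on the second generating set:
h_1 = -3bc + 2a - 3b - c + 3, LT = bc.
h_2 = 2ac + 2a - 2c, LT = ac.

S(h_1,h_2): lcm = abc. S = -3a^{2} - 2ac + bc - a.
  reduce S modulo (h_1, h_2):
  remainder -3a^{2} - 3a - b + 1 ≠ 0; add k_3 = -3a^{2} - 3a - b + 1 to the basis.

The other S-polynomials (S(h_1,k_3), S(h_2,k_3)) all reduce to 0 modulo the current basis, so we have a Gröbner basis.
Inter-reduce: drop elements whose leading term is divisible by another's, tail-reduce, and make monic.
Reduced Gröbner basis: {a^{2} + a - 2b + 2, ac + a - c, bc - 3a + b - 2c - 1}.

These coincide, so the ideals are equal.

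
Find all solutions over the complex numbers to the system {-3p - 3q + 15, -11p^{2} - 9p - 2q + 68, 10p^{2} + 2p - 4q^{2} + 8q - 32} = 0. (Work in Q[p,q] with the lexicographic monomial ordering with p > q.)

Compute a lex Gröbner basis by Buchberger's algorithm.
f_1 = -3p - 3q + 15, LT = p.
f_2 = -11p^{2} - 9p - 2q + 68, LT = p^{2}.
f_3 = 10p^{2} + 2p - 4q^{2} + 8q - 32, LT = p^{2}.

S(f_1,f_2): lcm = p^{2}. S = pq - \tfrac{64}{11}p - \tfrac{2}{11}q + \tfrac{68}{11}.
  reduce S modulo (f_1, f_2, f_3):
  remainder -q^{2} + \tfrac{117}{11}q - \tfrac{252}{11} ≠ 0; add h_4 = -q^{2} + \tfrac{117}{11}q - \tfrac{252}{11} to the basis.

S(f_1,f_3): lcm = p^{2}. S = pq - \tfrac{26}{5}p + \tfrac{2}{5}q^{2} - \tfrac{4}{5}q + \tfrac{16}{5}.
  reduce S modulo (f_1, f_2, f_3, h_4):
  remainder \tfrac{166}{55}q - \tfrac{498}{55} ≠ 0; add h_5 = \tfrac{166}{55}q - \tfrac{498}{55} to the basis.

The other S-polynomials (S(f_2,f_3), S(f_1,h_4), S(f_2,h_4), S(f_3,h_4), S(f_1,h_5), S(f_2,h_5), S(f_3,h_5), S(h_4,h_5)) all reduce to 0 modulo the current basis, so we have a Gröbner basis.
Inter-reduce: drop elements whose leading term is divisible by another's, tail-reduce, and make monic.
Reduced Gröbner basis: {p - 2, q - 3}.

A lex Gröbner basis eliminates variables successively. Here q - 3 depends only on q, with roots {3}; lifting each root through the earlier basis elements recovers the full solutions.
  q = 3: the earlier basis element becomes p - 2 = 0, giving p = 2 — point (2, 3).
This is the nonlinear analogue of row-reducing a linear system.

{(2, 3)}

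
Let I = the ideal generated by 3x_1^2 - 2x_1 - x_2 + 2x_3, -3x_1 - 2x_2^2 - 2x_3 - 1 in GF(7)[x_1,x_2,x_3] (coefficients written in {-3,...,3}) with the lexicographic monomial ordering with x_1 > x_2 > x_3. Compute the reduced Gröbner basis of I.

f_1 = 3x_1^2 - 2x_1 - x_2 + 2x_3, LT = x_1^2.
f_2 = -3x_1 - 2x_2^2 - 2x_3 - 1, LT = x_1.

S(f_1,f_2): lcm = x_1^2. S = -3x_1x_2^2 - 3x_1x_3 - x_1 + 2x_2 + 3x_3.
  leading term x_1x_2^2: subtract (x_2^2)·f_2 from -3x_1x_2^2 - 3x_1x_3 - x_1 + 2x_2 + 3x_3 → -3x_1x_3 - x_1 + 2x_2^4 + 2x_2^2x_3 + x_2^2 + 2x_2 + 3x_3
  leading term x_1x_3: subtract (x_3)·f_2 from -3x_1x_3 - x_1 + 2x_2^4 + 2x_2^2x_3 + x_2^2 + 2x_2 + 3x_3 → -x_1 + 2x_2^4 - 3x_2^2x_3 + x_2^2 + 2x_2 + 2x_3^2 - 3x_3
  leading term x_1: subtract (-2)·f_2 from -x_1 + 2x_2^4 - 3x_2^2x_3 + x_2^2 + 2x_2 + 2x_3^2 - 3x_3 → 2x_2^4 - 3x_2^2x_3 - 3x_2^2 + 2x_2 + 2x_3^2 - 2
  leading term x_2^4: no divisor's leading term divides it; move 2x_2^4 to the remainder.
  leading term x_2^2x_3: no divisor's leading term divides it; move -3x_2^2x_3 to the remainder.
  leading term x_2^2: no divisor's leading term divides it; move -3x_2^2 to the remainder.
  leading term x_2: no divisor's leading term divides it; move 2x_2 to the remainder.
  leading term x_3^2: no divisor's leading term divides it; move 2x_3^2 to the remainder.
  leading term 1: no divisor's leading term divides it; move -2 to the remainder.
  remainder 2x_2^4 - 3x_2^2x_3 - 3x_2^2 + 2x_2 + 2x_3^2 - 2 ≠ 0; add g_3 = 2x_2^4 - 3x_2^2x_3 - 3x_2^2 + 2x_2 + 2x_3^2 - 2 to the basis.

The other S-polynomials (S(f_1,g_3), S(f_2,g_3)) all reduce to 0 modulo the current basis, so we have a Gröbner basis.
Inter-reduce: drop elements whose leading term is divisible by another's, tail-reduce, and make monic.

G = {x_1 + 3x_2^2 + 3x_3 - 2, x_2^4 + 2x_2^2x_3 + 2x_2^2 + x_2 + x_3^2 - 1}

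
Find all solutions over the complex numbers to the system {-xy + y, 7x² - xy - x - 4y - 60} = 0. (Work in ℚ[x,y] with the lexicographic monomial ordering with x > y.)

{(1, -54/5), (-20/7, 0), (3, 0)}

Compute a lex Gröbner basis by Buchberger's algorithm.
f_1 = -xy + y, LT = xy.
f_2 = 7x² - xy - x - 4y - 60, LT = x².

S(f_1,f_2): lcm = x²y. S = 1/7xy² - 6/7xy + 4/7y² + 60/7y.
  leading term xy²: subtract (-1/7y)·f_1 from 1/7xy² - 6/7xy + 4/7y² + 60/7y → -6/7xy + 5/7y² + 60/7y
  leading term xy: subtract (6/7)·f_1 from -6/7xy + 5/7y² + 60/7y → 5/7y² + 54/7y
  leading term y²: no divisor's leading term divides it; move 5/7y² to the remainder.
  leading term y: no divisor's leading term divides it; move 54/7y to the remainder.
  remainder 5/7y² + 54/7y ≠ 0; add h_3 = 5/7y² + 54/7y to the basis.

The other S-polynomials (S(f_1,h_3), S(f_2,h_3)) all reduce to 0 modulo the current basis, so we have a Gröbner basis.
Inter-reduce: drop elements whose leading term is divisible by another's, tail-reduce, and make monic.
Reduced Gröbner basis: {x² - 1/7x - 5/7y - 60/7, xy - y, y² + 54/5y}.

Elimination: the polynomial y² + 54/5y lies in the elimination ideal for y, so y ∈ {-54/5, 0}. For each such y, the remaining basis elements (now univariate) give the rest of the solution.
  y = -54/5: the earlier basis elements become x² - 1/7x - 6/7 = 0; -54/5x + 54/5 = 0, giving x = 1 — point (1, -54/5).
  y = 0: the earlier basis element becomes x² - 1/7x - 60/7 = 0, giving x = -20/7, 3 — points (-20/7, 0), (3, 0).
Each listed point satisfies every original equation (direct substitution).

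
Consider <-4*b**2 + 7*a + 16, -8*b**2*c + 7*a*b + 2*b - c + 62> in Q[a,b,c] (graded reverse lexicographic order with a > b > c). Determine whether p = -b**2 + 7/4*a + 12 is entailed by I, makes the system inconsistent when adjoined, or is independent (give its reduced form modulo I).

First compute the reduced Gröbner basis of I by Buchberger's algorithm.
f_1 = -4*b**2 + 7*a + 16, LT = b**2.
f_2 = -8*b**2*c + 7*a*b + 2*b - c + 62, LT = b**2*c.

S(f_1,f_2): lcm = b**2*c. S = 7/8*a*b - 7/4*a*c + 1/4*b - 33/8*c + 31/4.
  leading term a*b: no divisor's leading term divides it; move 7/8*a*b to the remainder.
  leading term a*c: no divisor's leading term divides it; move -7/4*a*c to the remainder.
  leading term b: no divisor's leading term divides it; move 1/4*b to the remainder.
  leading term c: no divisor's leading term divides it; move -33/8*c to the remainder.
  leading term 1: no divisor's leading term divides it; move 31/4 to the remainder.
  remainder 7/8*a*b - 7/4*a*c + 1/4*b - 33/8*c + 31/4 ≠ 0; add h_3 = 7/8*a*b - 7/4*a*c + 1/4*b - 33/8*c + 31/4 to the basis.

S(f_1,h_3): lcm = a*b**2. S = 2*a*b*c - 7/4*a**2 - 2/7*b**2 + 33/7*b*c - 4*a - 62/7*b.
  leading term a*b*c: subtract (16/7*c)·h_3 from 2*a*b*c - 7/4*a**2 - 2/7*b**2 + 33/7*b*c - 4*a - 62/7*b → 4*a*c**2 - 7/4*a**2 - 2/7*b**2 + 29/7*b*c + 66/7*c**2 - 4*a - 62/7*b - 124/7*c
  leading term a*c**2: no divisor's leading term divides it; move 4*a*c**2 to the remainder.
  leading term a**2: no divisor's leading term divides it; move -7/4*a**2 to the remainder.
  leading term b**2: subtract (1/14)·f_1 from -2/7*b**2 + 29/7*b*c + 66/7*c**2 - 4*a - 62/7*b - 124/7*c → 29/7*b*c + 66/7*c**2 - 9/2*a - 62/7*b - 124/7*c - 8/7
  leading term b*c: no divisor's leading term divides it; move 29/7*b*c to the remainder.
  leading term c**2: no divisor's leading term divides it; move 66/7*c**2 to the remainder.
  leading term a: no divisor's leading term divides it; move -9/2*a to the remainder.
  leading term b: no divisor's leading term divides it; move -62/7*b to the remainder.
  leading term c: no divisor's leading term divides it; move -124/7*c to the remainder.
  leading term 1: no divisor's leading term divides it; move -8/7 to the remainder.
  remainder 4*a*c**2 - 7/4*a**2 + 29/7*b*c + 66/7*c**2 - 9/2*a - 62/7*b - 124/7*c - 8/7 ≠ 0; add h_4 = 4*a*c**2 - 7/4*a**2 + 29/7*b*c + 66/7*c**2 - 9/2*a - 62/7*b - 124/7*c - 8/7 to the basis.

The other S-polynomials (S(f_2,h_3), S(f_1,h_4), S(f_2,h_4), S(h_3,h_4)) all reduce to 0 modulo the current basis, so we have a Gröbner basis.
Inter-reduce: drop elements whose leading term is divisible by another's, tail-reduce, and make monic.
Reduced Gröbner basis: {a*c**2 - 7/16*a**2 + 29/28*b*c + 33/14*c**2 - 9/8*a - 31/14*b - 31/7*c - 2/7, a*b - 2*a*c + 2/7*b - 33/7*c + 62/7, b**2 - 7/4*a - 4}.
Label its elements g_1 = a*c**2 - 7/16*a**2 + 29/28*b*c + 33/14*c**2 - 9/8*a - 31/14*b - 31/7*c - 2/7, g_2 = a*b - 2*a*c + 2/7*b - 33/7*c + 62/7, g_3 = b**2 - 7/4*a - 4.

Reduce p = -b**2 + 7/4*a + 12 modulo G:
  leading term b**2: subtract (-1)·g_3 from -b**2 + 7/4*a + 12 → 8
  leading term 1: no divisor's leading term divides it; move 8 to the remainder.
  normal form = 8.
The normal form is nonzero, so p ∉ I. Since p minus its normal form lies in I, I + (p) = I + (r) where r = 8; decide whether this ideal is the whole ring.
Here r = 8 is a nonzero constant, hence a unit: 1 ∈ I + (p), the Gröbner basis of I + (p) is {1}, and the enlarged system has no common solution — adjoining p is inconsistent.

Ideal membership is decidable via reduction modulo a Gröbner basis.

Adjoining -b**2 + 7/4*a + 12 makes the ideal the whole ring: the system is inconsistent.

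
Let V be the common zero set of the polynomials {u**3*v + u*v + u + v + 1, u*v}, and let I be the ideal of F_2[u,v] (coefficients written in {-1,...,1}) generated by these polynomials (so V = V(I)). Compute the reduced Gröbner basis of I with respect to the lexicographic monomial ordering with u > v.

G = {u + v + 1, v**2 + v}

f_1 = u**3*v + u*v + u + v + 1, LT = u**3*v.
f_2 = u*v, LT = u*v.

S(f_1,f_2): lcm = u**3*v. S = u*v + u + v + 1.
  leading term u*v: subtract (1)·f_2 from u*v + u + v + 1 → u + v + 1
  leading term u: no divisor's leading term divides it; move u to the remainder.
  leading term v: no divisor's leading term divides it; move v to the remainder.
  leading term 1: no divisor's leading term divides it; move 1 to the remainder.
  remainder u + v + 1 ≠ 0; add g_3 = u + v + 1 to the basis.

S(f_2,g_3): lcm = u*v. S = v**2 + v.
  leading term v**2: no divisor's leading term divides it; move v**2 to the remainder.
  leading term v: no divisor's leading term divides it; move v to the remainder.
  remainder v**2 + v ≠ 0; add g_4 = v**2 + v to the basis.

The other S-polynomials (S(f_1,g_3), S(f_1,g_4), S(f_2,g_4), S(g_3,g_4)) all reduce to 0 modulo the current basis, so we have a Gröbner basis.
Inter-reduce: drop elements whose leading term is divisible by another's, tail-reduce, and make monic.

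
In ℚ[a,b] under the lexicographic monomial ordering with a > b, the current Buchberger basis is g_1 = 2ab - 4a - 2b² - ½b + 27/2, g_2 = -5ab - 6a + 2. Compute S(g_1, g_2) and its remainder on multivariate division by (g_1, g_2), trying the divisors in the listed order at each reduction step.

lcm(LM(g_1), LM(g_2)) = ab.
S = (lcm/LT(g_1))·g_1 − (lcm/LT(g_2))·g_2 = -16/5a - b² - ¼b + 143/20.
Reduce S modulo (g_1, g_2) in that order:
  leading term a: no divisor's leading term divides it; move -16/5a to the remainder.
  leading term b²: no divisor's leading term divides it; move -b² to the remainder.
  leading term b: no divisor's leading term divides it; move -¼b to the remainder.
  leading term 1: no divisor's leading term divides it; move 143/20 to the remainder.
The remainder -16/5a - b² - ¼b + 143/20 is nonzero, so it would be added as the next basis element.
An S-polynomial is built so that the two leading terms cancel; whether anything survives reduction is exactly the Gröbner-basis criterion.

S(g_1, g_2) = -16/5a - b² - ¼b + 143/20; remainder on division = -16/5a - b² - ¼b + 143/20.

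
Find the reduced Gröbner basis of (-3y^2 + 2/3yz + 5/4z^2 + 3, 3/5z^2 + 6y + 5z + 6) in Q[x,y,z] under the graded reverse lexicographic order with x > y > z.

f_1 = -3y^2 + 2/3yz + 5/4z^2 + 3, LT = y^2.
f_2 = 3/5z^2 + 6y + 5z + 6, LT = z^2.

The S-polynomials (S(f_1,f_2)) all reduce to 0 modulo the current basis, so we have a Gröbner basis.

G = {y^2 - 2/9yz + 25/6y + 125/36z + 19/6, z^2 + 10y + 25/3z + 10}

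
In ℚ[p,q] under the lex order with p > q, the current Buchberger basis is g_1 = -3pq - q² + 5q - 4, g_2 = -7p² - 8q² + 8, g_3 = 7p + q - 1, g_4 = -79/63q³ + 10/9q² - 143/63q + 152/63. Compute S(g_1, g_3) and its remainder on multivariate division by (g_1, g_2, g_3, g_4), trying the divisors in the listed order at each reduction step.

lcm(LM(g_1), LM(g_3)) = pq.
S = (lcm/LT(g_1))·g_1 − (lcm/LT(g_3))·g_3 = 4/21q² - 32/21q + 4/3.
Reduce S modulo (g_1, g_2, g_3, g_4) in that order:
  leading term q²: no divisor's leading term divides it; move 4/21q² to the remainder.
  leading term q: no divisor's leading term divides it; move -32/21q to the remainder.
  leading term 1: no divisor's leading term divides it; move 4/3 to the remainder.
The remainder 4/21q² - 32/21q + 4/3 is nonzero, so it would be added as the next basis element.
This is the inner loop of Buchberger's algorithm — each nonzero remainder becomes a new basis element.

S(g_1, g_3) = 4/21q² - 32/21q + 4/3; remainder on division = 4/21q² - 32/21q + 4/3.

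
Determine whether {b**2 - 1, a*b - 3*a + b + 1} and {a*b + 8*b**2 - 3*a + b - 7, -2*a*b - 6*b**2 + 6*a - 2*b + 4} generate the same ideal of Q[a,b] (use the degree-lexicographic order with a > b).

Yes, the ideals are equal.

Two ideals are equal iff their reduced Gröbner bases coincide (the reduced basis is unique for a fixed ordering).
Buchberger on the first generating set:
f_1 = b**2 - 1, LT = b**2.
f_2 = a*b - 3*a + b + 1, LT = a*b.

S(f_1,f_2): lcm = a*b**2. S = 3*a*b - b**2 - a - b.
  reduce S modulo (f_1, f_2):
  remainder 8*a - 4*b - 4 ≠ 0; add g_3 = 8*a - 4*b - 4 to the basis.

The other S-polynomials (S(f_1,g_3), S(f_2,g_3)) all reduce to 0 modulo the current basis, so we have a Gröbner basis.
Inter-reduce: drop elements whose leading term is divisible by another's, tail-reduce, and make monic.
Reduced Gröbner basis: {b**2 - 1, a - 1/2*b - 1/2}.

Buchberger on the second generating set:
h_1 = a*b + 8*b**2 - 3*a + b - 7, LT = a*b.
h_2 = -2*a*b - 6*b**2 + 6*a - 2*b + 4, LT = a*b.

S(h_1,h_2): lcm = a*b. S = 5*b**2 - 5.
  reduce S modulo (h_1, h_2):
  remainder 5*b**2 - 5 ≠ 0; add k_3 = 5*b**2 - 5 to the basis.

S(h_1,k_3): lcm = a*b**2. S = 8*b**3 - 3*a*b + b**2 + a - 7*b.
  reduce S modulo (h_1, h_2, k_3):
  remainder -8*a + 4*b + 4 ≠ 0; add k_4 = -8*a + 4*b + 4 to the basis.

The other S-polynomials (S(h_2,k_3), S(h_1,k_4), S(h_2,k_4), S(k_3,k_4)) all reduce to 0 modulo the current basis, so we have a Gröbner basis.
Inter-reduce: drop elements whose leading term is divisible by another's, tail-reduce, and make monic.
Reduced Gröbner basis: {b**2 - 1, a - 1/2*b - 1/2}.

Same reduced basis, so the two generating sets span the same ideal.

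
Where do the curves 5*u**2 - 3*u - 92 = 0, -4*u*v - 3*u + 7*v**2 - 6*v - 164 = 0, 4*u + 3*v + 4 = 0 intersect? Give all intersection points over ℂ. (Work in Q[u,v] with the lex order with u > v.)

{(-4, 4)}

Compute a lex Gröbner basis by Buchberger's algorithm.
f_1 = 5*u**2 - 3*u - 92, LT = u**2.
f_2 = -4*u*v - 3*u + 7*v**2 - 6*v - 164, LT = u*v.
f_3 = 4*u + 3*v + 4, LT = u.

S(f_1,f_2): lcm = u**2*v. S = -3/4*u**2 + 7/4*u*v**2 - 21/10*u*v - 41*u - 92/5*v.
  leading term u**2: subtract (-3/20)·f_1 from -3/4*u**2 + 7/4*u*v**2 - 21/10*u*v - 41*u - 92/5*v → 7/4*u*v**2 - 21/10*u*v - 829/20*u - 92/5*v - 69/5
  leading term u*v**2: subtract (-7/16*v)·f_2 from 7/4*u*v**2 - 21/10*u*v - 829/20*u - 92/5*v - 69/5 → -273/80*u*v - 829/20*u + 49/16*v**3 - 21/8*v**2 - 1803/20*v - 69/5
  leading term u*v: subtract (273/320)·f_2 from -273/80*u*v - 829/20*u + 49/16*v**3 - 21/8*v**2 - 1803/20*v - 69/5 → -2489/64*u + 49/16*v**3 - 2751/320*v**2 - 2721/32*v + 10089/80
  leading term u: subtract (-2489/256)·f_3 from -2489/64*u + 49/16*v**3 - 2751/320*v**2 - 2721/32*v + 10089/80 → 49/16*v**3 - 2751/320*v**2 - 14301/256*v + 52801/320
  leading term v**3: no divisor's leading term divides it; move 49/16*v**3 to the remainder.
  leading term v**2: no divisor's leading term divides it; move -2751/320*v**2 to the remainder.
  leading term v: no divisor's leading term divides it; move -14301/256*v to the remainder.
  leading term 1: no divisor's leading term divides it; move 52801/320 to the remainder.
  remainder 49/16*v**3 - 2751/320*v**2 - 14301/256*v + 52801/320 ≠ 0; add h_4 = 49/16*v**3 - 2751/320*v**2 - 14301/256*v + 52801/320 to the basis.

S(f_1,f_3): lcm = u**2. S = -3/4*u*v - 8/5*u - 92/5.
  leading term u*v: subtract (3/16)·f_2 from -3/4*u*v - 8/5*u - 92/5 → -83/80*u - 21/16*v**2 + 9/8*v + 247/20
  leading term u: subtract (-83/320)·f_3 from -83/80*u - 21/16*v**2 + 9/8*v + 247/20 → -21/16*v**2 + 609/320*v + 1071/80
  leading term v**2: no divisor's leading term divides it; move -21/16*v**2 to the remainder.
  leading term v: no divisor's leading term divides it; move 609/320*v to the remainder.
  leading term 1: no divisor's leading term divides it; move 1071/80 to the remainder.
  remainder -21/16*v**2 + 609/320*v + 1071/80 ≠ 0; add h_5 = -21/16*v**2 + 609/320*v + 1071/80 to the basis.

S(f_2,f_3): lcm = u*v. S = 3/4*u - 5/2*v**2 + 1/2*v + 41.
  leading term u: subtract (3/16)·f_3 from 3/4*u - 5/2*v**2 + 1/2*v + 41 → -5/2*v**2 - 1/16*v + 161/4
  leading term v**2: subtract (40/21)·h_5 from -5/2*v**2 - 1/16*v + 161/4 → -59/16*v + 59/4
  leading term v: no divisor's leading term divides it; move -59/16*v to the remainder.
  leading term 1: no divisor's leading term divides it; move 59/4 to the remainder.
  remainder -59/16*v + 59/4 ≠ 0; add h_6 = -59/16*v + 59/4 to the basis.

S(f_1,h_4): leading monomials are coprime, so the S-polynomial reduces to 0 (Buchberger's first criterion).
S(f_2,h_4): lcm = u*v**3. S = 249/70*u*v**2 + 2043/112*u*v - 7543/140*u - 7/4*v**4 + 3/2*v**3 + 41*v**2.
  leading term u*v**2: subtract (-249/280*v)·f_2 from 249/70*u*v**2 + 2043/112*u*v - 7543/140*u - 7/4*v**4 + 3/2*v**3 + 41*v**2 → 8721/560*u*v - 7543/140*u - 7/4*v**4 + 309/40*v**3 + 4993/140*v**2 - 10209/70*v
  leading term u*v: subtract (-8721/2240)·f_2 from 8721/560*u*v - 7543/140*u - 7/4*v**4 + 309/40*v**3 + 4993/140*v**2 - 10209/70*v → -146851/2240*u - 7/4*v**4 + 309/40*v**3 + 28187/448*v**2 - 189507/1120*v - 357561/560
  leading term u: subtract (-146851/8960)·f_3 from -146851/2240*u - 7/4*v**4 + 309/40*v**3 + 28187/448*v**2 - 189507/1120*v - 357561/560 → -7/4*v**4 + 309/40*v**3 + 28187/448*v**2 - 1075503/8960*v - 1283393/2240
  leading term v**4: subtract (-4/7*v)·h_4 from -7/4*v**4 + 309/40*v**3 + 28187/448*v**2 - 1075503/8960*v - 1283393/2240 → 45/16*v**3 + 6943/224*v**2 - 230687/8960*v - 1283393/2240
  leading term v**3: subtract (45/49)·h_4 from 45/16*v**3 + 6943/224*v**2 - 230687/8960*v - 1283393/2240 → 2489/64*v**2 + 57247/2240*v - 405707/560
  leading term v**2: subtract (-2489/84)·h_5 from 2489/64*v**2 + 57247/2240*v - 405707/560 → 146851/1792*v - 146851/448
  leading term v: subtract (-2489/112)·h_6 from 146851/1792*v - 146851/448 → 0
  remainder 0.

S(f_3,h_4): leading monomials are coprime, so the S-polynomial reduces to 0 (Buchberger's first criterion).
S(f_1,h_5): leading monomials are coprime, so the S-polynomial reduces to 0 (Buchberger's first criterion).
S(f_2,h_5): lcm = u*v**2. S = 11/5*u*v + 51/5*u - 7/4*v**3 + 3/2*v**2 + 41*v.
  leading term u*v: subtract (-11/20)·f_2 from 11/5*u*v + 51/5*u - 7/4*v**3 + 3/2*v**2 + 41*v → 171/20*u - 7/4*v**3 + 107/20*v**2 + 377/10*v - 451/5
  leading term u: subtract (171/80)·f_3 from 171/20*u - 7/4*v**3 + 107/20*v**2 + 377/10*v - 451/5 → -7/4*v**3 + 107/20*v**2 + 2503/80*v - 395/4
  leading term v**3: subtract (-4/7)·h_4 from -7/4*v**3 + 107/20*v**2 + 2503/80*v - 395/4 → 7/16*v**2 - 203/320*v - 357/80
  leading term v**2: subtract (-1/3)·h_5 from 7/16*v**2 - 203/320*v - 357/80 → 0
  remainder 0.

S(f_3,h_5): leading monomials are coprime, so the S-polynomial reduces to 0 (Buchberger's first criterion).
S(h_4,h_5): lcm = v**3. S = -19/14*v**2 - 4503/560*v + 7543/140.
  leading term v**2: subtract (152/147)·h_5 from -19/14*v**2 - 4503/560*v + 7543/140 → -1121/112*v + 1121/28
  leading term v: subtract (19/7)·h_6 from -1121/112*v + 1121/28 → 0
  remainder 0.

S(f_1,h_6): leading monomials are coprime, so the S-polynomial reduces to 0 (Buchberger's first criterion).
S(f_2,h_6): lcm = u*v. S = 19/4*u - 7/4*v**2 + 3/2*v + 41.
  leading term u: subtract (19/16)·f_3 from 19/4*u - 7/4*v**2 + 3/2*v + 41 → -7/4*v**2 - 33/16*v + 145/4
  leading term v**2: subtract (4/3)·h_5 from -7/4*v**2 - 33/16*v + 145/4 → -23/5*v + 92/5
  leading term v: subtract (368/295)·h_6 from -23/5*v + 92/5 → 0
  remainder 0.

S(f_3,h_6): leading monomials are coprime, so the S-polynomial reduces to 0 (Buchberger's first criterion).
S(h_4,h_6): lcm = v**3. S = 167/140*v**2 - 2043/112*v + 7543/140.
  leading term v**2: subtract (-668/735)·h_5 from 167/140*v**2 - 2043/112*v + 7543/140 → -5779/350*v + 11558/175
  leading term v: subtract (46232/10325)·h_6 from -5779/350*v + 11558/175 → 0
  remainder 0.

S(h_5,h_6): lcm = v**2. S = 51/20*v - 51/5.
  leading term v: subtract (-204/295)·h_6 from 51/20*v - 51/5 → 0
  remainder 0.

Every S-polynomial of the final basis reduces to 0, so we have a Gröbner basis.
Inter-reduce: drop elements whose leading term is divisible by another's, tail-reduce, and make monic.
Reduced Gröbner basis: {u + 4, v - 4}.

Elimination: the polynomial v - 4 lies in the elimination ideal for v, so v ∈ {4}. For each such v, the remaining basis elements (now univariate) give the rest of the solution.
  v = 4: the earlier basis element becomes u + 4 = 0, giving u = -4 — point (-4, 4).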